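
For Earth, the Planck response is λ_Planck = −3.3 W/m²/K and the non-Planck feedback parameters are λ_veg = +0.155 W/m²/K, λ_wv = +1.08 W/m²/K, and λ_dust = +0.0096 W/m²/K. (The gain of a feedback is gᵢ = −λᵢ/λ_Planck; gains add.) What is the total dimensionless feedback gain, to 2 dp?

0.38

Convert to gains: g_veg = 0.155/3.3 = 0.04697; g_wv = 1.08/3.3 = 0.3273; g_dust = 0.0096/3.3 = 0.002909.
Total gain g = 0.377179.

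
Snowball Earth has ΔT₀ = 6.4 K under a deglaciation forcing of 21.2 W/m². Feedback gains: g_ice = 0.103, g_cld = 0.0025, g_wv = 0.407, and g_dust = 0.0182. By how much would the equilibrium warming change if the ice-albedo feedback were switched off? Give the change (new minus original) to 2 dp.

-2.45 K

Original: g = 0.5307, ΔT = 6.4/(1−0.5307) = 13.6373 K.
Without ice-albedo: g' = 0.4277, ΔT' = 6.4/(1−0.4277) = 11.1829 K.
Change = 11.1829 − 13.6373 = -2.45 K.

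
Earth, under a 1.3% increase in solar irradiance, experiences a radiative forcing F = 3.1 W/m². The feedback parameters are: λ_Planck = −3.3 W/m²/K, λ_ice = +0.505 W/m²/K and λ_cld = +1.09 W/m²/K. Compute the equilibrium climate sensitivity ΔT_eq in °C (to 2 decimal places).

1.82 °C

Net feedback parameter λ = (−3.3) + (+0.505) + (+1.09) = -1.705 W/m²/K.
ΔT = −F/λ = −3.1/(-1.705) = 1.82 °C.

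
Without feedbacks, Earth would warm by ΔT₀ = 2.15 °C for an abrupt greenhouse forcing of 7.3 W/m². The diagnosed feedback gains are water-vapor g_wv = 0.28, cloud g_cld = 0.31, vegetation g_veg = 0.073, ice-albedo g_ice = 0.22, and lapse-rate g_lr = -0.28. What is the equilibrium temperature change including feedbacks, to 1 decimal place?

5.4 °C

Total gain g = 0.28 + 0.31 + 0.073 + 0.22 − 0.28 = 0.603.
Amplification A = 1/(1 − 0.603) = 2.519.
ΔT = 2.15 × 2.519 = 5.4 °C.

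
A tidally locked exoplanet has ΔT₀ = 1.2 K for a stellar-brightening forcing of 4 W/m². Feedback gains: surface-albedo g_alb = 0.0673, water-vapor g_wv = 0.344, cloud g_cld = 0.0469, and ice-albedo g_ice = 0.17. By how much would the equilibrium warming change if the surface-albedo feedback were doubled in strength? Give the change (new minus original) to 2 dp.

0.71 K

Original: g = 0.6282, ΔT = 1.2/(1−0.6282) = 3.2275 K.
With doubled surface-albedo: g' = 0.6955, ΔT' = 1.2/(1−0.6955) = 3.9409 K.
Change = 3.9409 − 3.2275 = 0.71 K.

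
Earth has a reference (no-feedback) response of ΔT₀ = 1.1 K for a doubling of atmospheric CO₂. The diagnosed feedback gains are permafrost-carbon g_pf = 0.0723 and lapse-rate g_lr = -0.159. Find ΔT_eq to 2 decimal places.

1.01 K

Total gain g = 0.0723 − 0.159 = -0.0867.
Amplification A = 1/(1 + 0.0867) = 0.9202.
ΔT = 1.1 × 0.9202 = 1.01 K.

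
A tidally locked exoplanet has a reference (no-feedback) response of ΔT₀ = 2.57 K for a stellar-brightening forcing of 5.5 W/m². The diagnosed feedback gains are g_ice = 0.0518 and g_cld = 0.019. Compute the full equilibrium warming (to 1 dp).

2.8 K

Total gain g = 0.0518 + 0.019 = 0.0708.
Amplification A = 1/(1 − 0.0708) = 1.076.
ΔT = 2.57 × 1.076 = 2.8 K.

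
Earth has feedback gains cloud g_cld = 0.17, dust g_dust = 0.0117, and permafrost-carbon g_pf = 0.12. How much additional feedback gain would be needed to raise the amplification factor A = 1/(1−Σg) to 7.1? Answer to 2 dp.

0.56

Current total gain = 0.3017.
Target gain for A = 7.1: g* = 1 − 1/7.1 = 0.8592.
Additional gain needed = 0.8592 − 0.3017 = 0.56.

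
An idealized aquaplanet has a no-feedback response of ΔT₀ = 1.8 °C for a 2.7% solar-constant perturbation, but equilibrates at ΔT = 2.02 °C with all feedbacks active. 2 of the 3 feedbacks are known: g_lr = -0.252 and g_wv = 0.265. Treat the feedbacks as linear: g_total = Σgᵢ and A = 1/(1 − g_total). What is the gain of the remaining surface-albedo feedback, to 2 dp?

0.10

Amplification A = ΔT/ΔT₀ = 2.02/1.8 = 1.122.
Total gain g = 1 − 1/A = 1 − 1/1.122 = 0.1087.
Known gains sum to -0.252 + 0.265 = 0.013.
g_alb = 0.1087 − 0.013 = 0.10.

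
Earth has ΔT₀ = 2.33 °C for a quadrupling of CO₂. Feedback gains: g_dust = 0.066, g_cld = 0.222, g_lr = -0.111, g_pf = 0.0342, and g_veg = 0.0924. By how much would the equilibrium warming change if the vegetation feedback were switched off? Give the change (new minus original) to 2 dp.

Original: g = 0.3036, ΔT = 2.33/(1−0.3036) = 3.3458 °C.
Without vegetation: g' = 0.2112, ΔT' = 2.33/(1−0.2112) = 2.9539 °C.
Change = 2.9539 − 3.3458 = -0.39 °C.

-0.39 °C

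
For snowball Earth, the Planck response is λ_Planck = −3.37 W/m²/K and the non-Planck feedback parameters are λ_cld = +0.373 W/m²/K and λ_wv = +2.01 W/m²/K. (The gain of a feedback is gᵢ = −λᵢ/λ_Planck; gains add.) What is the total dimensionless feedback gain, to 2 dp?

Convert to gains: g_cld = 0.373/3.37 = 0.1107; g_wv = 2.01/3.37 = 0.5964.
Total gain g = 0.7071.

0.71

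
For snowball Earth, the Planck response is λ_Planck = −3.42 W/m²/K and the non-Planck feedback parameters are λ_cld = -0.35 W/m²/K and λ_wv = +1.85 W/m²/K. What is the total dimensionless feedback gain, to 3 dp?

0.439

Convert to gains: g_cld = -0.35/3.42 = -0.1023; g_wv = 1.85/3.42 = 0.5409.
Total gain g = 0.4386.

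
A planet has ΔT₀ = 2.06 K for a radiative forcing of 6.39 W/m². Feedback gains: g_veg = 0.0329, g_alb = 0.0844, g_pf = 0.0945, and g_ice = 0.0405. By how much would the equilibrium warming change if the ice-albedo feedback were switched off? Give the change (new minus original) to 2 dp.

Original: g = 0.2523, ΔT = 2.06/(1−0.2523) = 2.7551 K.
Without ice-albedo: g' = 0.2118, ΔT' = 2.06/(1−0.2118) = 2.6135 K.
Change = 2.6135 − 2.7551 = -0.14 K.

-0.14 K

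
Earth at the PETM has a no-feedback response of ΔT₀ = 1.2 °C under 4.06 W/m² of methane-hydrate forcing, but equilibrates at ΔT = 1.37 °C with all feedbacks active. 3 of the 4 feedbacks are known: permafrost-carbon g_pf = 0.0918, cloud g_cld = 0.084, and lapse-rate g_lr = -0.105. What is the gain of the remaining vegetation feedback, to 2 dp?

Amplification A = ΔT/ΔT₀ = 1.37/1.2 = 1.142.
Total gain g = 1 − 1/A = 1 − 1/1.142 = 0.1243.
Known gains sum to 0.0918 + 0.084 − 0.105 = 0.0708.
g_veg = 0.1243 − 0.0708 = 0.05.

0.05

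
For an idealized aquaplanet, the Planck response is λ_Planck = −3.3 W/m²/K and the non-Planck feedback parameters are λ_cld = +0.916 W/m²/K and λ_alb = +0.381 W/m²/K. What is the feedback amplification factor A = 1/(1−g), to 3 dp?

1.648

Convert to gains: g_cld = 0.916/3.3 = 0.2776; g_alb = 0.381/3.3 = 0.1155.
Total gain g = 0.3931.
A = 1/(1 − 0.3931) = 1.648.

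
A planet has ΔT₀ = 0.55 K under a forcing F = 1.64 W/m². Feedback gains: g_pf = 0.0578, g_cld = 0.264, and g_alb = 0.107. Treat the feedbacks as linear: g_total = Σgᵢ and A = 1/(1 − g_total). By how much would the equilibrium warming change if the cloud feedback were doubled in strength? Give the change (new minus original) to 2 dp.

0.83 K

Original: g = 0.4288, ΔT = 0.55/(1−0.4288) = 0.9629 K.
With doubled cloud: g' = 0.6928, ΔT' = 0.55/(1−0.6928) = 1.7904 K.
Change = 1.7904 − 0.9629 = 0.83 K.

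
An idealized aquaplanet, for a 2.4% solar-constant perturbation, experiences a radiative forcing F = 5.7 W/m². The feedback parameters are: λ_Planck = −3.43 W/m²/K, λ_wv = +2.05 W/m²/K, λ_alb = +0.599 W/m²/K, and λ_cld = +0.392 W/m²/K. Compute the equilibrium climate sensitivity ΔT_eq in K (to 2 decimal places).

Net feedback parameter λ = (−3.43) + (+2.05) + (+0.599) + (+0.392) = -0.389 W/m²/K.
ΔT = −F/λ = −5.7/(-0.389) = 14.65 K.

14.65 K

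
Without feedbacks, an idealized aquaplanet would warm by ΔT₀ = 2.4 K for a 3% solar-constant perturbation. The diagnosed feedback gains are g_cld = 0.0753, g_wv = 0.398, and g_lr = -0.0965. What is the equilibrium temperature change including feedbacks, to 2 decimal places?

Total gain g = 0.0753 + 0.398 − 0.0965 = 0.3768.
Amplification A = 1/(1 − 0.3768) = 1.605.
ΔT = 2.4 × 1.605 = 3.85 K.

3.85 K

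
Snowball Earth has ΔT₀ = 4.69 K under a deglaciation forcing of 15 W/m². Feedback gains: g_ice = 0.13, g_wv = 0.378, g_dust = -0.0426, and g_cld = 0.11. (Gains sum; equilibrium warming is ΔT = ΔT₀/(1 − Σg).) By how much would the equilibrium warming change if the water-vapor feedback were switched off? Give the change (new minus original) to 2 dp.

-5.20 K

Original: g = 0.5754, ΔT = 4.69/(1−0.5754) = 11.0457 K.
Without water-vapor: g' = 0.1974, ΔT' = 4.69/(1−0.1974) = 5.8435 K.
Change = 5.8435 − 11.0457 = -5.20 K.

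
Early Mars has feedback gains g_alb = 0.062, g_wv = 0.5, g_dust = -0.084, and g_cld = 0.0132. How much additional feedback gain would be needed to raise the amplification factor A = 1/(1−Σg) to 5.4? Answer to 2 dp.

Current total gain = 0.4912.
Target gain for A = 5.4: g* = 1 − 1/5.4 = 0.8148.
Additional gain needed = 0.8148 − 0.4912 = 0.32.

0.32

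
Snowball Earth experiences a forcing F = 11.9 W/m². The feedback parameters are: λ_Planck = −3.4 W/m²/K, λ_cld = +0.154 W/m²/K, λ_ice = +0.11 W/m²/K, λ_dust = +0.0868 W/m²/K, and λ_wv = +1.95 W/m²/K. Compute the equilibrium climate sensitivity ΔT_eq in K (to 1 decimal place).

10.8 K

Net feedback parameter λ = (−3.4) + (+0.154) + (+0.11) + (+0.0868) + (+1.95) = -1.0992 W/m²/K.
ΔT = −F/λ = −11.9/(-1.0992) = 10.8 K.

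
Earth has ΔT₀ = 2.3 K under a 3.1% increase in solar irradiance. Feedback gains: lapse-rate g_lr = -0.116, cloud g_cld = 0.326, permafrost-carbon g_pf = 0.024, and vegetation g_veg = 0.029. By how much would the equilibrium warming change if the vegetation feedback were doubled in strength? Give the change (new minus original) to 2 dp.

Original: g = 0.263, ΔT = 2.3/(1−0.263) = 3.1208 K.
With doubled vegetation: g' = 0.292, ΔT' = 2.3/(1−0.292) = 3.2486 K.
Change = 3.2486 − 3.1208 = 0.13 K.

0.13 K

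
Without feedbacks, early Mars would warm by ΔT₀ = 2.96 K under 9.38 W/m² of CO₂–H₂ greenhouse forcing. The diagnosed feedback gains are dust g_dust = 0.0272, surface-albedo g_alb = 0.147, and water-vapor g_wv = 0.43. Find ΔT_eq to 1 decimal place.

Total gain g = 0.0272 + 0.147 + 0.43 = 0.6042.
Amplification A = 1/(1 − 0.6042) = 2.527.
ΔT = 2.96 × 2.527 = 7.5 K.

7.5 K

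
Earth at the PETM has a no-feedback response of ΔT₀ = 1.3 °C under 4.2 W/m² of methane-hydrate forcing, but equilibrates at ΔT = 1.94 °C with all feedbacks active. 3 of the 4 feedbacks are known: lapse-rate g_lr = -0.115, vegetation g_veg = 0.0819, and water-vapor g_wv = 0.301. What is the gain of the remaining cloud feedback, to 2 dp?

Amplification A = ΔT/ΔT₀ = 1.94/1.3 = 1.492.
Total gain g = 1 − 1/A = 1 − 1/1.492 = 0.3298.
Known gains sum to -0.115 + 0.0819 + 0.301 = 0.2679.
g_cld = 0.3298 − 0.2679 = 0.06.

0.06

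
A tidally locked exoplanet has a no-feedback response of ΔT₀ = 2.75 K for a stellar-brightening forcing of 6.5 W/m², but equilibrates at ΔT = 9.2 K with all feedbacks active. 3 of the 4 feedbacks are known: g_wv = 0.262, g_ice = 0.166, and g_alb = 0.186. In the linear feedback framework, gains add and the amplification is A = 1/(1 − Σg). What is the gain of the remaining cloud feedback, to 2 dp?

Amplification A = ΔT/ΔT₀ = 9.2/2.75 = 3.345.
Total gain g = 1 − 1/A = 1 − 1/3.345 = 0.701.
Known gains sum to 0.262 + 0.166 + 0.186 = 0.614.
g_cld = 0.701 − 0.614 = 0.09.

0.09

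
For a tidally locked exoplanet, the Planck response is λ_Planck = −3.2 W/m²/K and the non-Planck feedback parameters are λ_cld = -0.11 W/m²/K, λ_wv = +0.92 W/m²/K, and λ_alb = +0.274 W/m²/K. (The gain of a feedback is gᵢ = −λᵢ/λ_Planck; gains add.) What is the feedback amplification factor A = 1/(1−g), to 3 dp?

Convert to gains: g_cld = -0.11/3.2 = -0.03437; g_wv = 0.92/3.2 = 0.2875; g_alb = 0.274/3.2 = 0.08563.
Total gain g = 0.33876.
A = 1/(1 − 0.33876) = 1.512.

1.512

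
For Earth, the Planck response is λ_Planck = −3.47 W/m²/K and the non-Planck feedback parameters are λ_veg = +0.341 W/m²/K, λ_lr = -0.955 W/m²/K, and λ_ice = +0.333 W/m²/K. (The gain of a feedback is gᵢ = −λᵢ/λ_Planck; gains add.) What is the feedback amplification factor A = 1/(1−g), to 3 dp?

Convert to gains: g_veg = 0.341/3.47 = 0.09827; g_lr = -0.955/3.47 = -0.2752; g_ice = 0.333/3.47 = 0.09597.
Total gain g = -0.08096.
A = 1/(1 + 0.08096) = 0.925.

0.925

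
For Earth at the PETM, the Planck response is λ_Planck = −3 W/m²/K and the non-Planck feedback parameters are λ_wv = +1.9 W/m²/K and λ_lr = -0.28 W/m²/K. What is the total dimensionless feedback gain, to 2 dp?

Convert to gains: g_wv = 1.9/3 = 0.6333; g_lr = -0.28/3 = -0.09333.
Total gain g = 0.53997.

0.54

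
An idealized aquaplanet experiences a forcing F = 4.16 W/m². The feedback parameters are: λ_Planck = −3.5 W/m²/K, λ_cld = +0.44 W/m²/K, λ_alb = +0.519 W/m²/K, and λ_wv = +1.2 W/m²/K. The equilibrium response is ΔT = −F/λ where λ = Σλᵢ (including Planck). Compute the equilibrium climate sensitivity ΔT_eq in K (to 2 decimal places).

Net feedback parameter λ = (−3.5) + (+0.44) + (+0.519) + (+1.2) = -1.341 W/m²/K.
ΔT = −F/λ = −4.16/(-1.341) = 3.10 K.

3.10 K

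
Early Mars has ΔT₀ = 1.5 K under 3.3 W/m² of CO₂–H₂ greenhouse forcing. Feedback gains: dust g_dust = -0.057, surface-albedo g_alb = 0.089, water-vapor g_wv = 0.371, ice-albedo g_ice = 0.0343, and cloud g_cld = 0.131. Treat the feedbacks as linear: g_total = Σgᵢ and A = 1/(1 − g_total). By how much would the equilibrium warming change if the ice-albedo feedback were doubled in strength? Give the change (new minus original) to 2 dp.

0.30 K

Original: g = 0.5683, ΔT = 1.5/(1−0.5683) = 3.4746 K.
With doubled ice-albedo: g' = 0.6026, ΔT' = 1.5/(1−0.6026) = 3.7745 K.
Change = 3.7745 − 3.4746 = 0.30 K.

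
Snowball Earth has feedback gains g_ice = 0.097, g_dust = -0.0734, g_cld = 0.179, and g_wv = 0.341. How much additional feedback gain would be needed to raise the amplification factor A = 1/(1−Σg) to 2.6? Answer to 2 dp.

0.07

Current total gain = 0.5436.
Target gain for A = 2.6: g* = 1 − 1/2.6 = 0.6154.
Additional gain needed = 0.6154 − 0.5436 = 0.07.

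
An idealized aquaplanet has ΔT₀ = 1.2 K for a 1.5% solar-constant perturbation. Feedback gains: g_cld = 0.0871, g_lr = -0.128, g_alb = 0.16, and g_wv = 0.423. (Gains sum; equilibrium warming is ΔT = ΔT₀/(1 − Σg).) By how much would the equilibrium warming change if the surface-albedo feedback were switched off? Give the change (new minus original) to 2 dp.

-0.68 K

Original: g = 0.5421, ΔT = 1.2/(1−0.5421) = 2.6207 K.
Without surface-albedo: g' = 0.3821, ΔT' = 1.2/(1−0.3821) = 1.9421 K.
Change = 1.9421 − 2.6207 = -0.68 K.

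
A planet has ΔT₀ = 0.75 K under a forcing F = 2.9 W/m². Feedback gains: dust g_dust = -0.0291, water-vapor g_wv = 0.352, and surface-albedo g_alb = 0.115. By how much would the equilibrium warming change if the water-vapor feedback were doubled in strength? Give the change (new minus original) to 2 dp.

2.24 K

Original: g = 0.4379, ΔT = 0.75/(1−0.4379) = 1.3343 K.
With doubled water-vapor: g' = 0.7899, ΔT' = 0.75/(1−0.7899) = 3.5697 K.
Change = 3.5697 − 1.3343 = 2.24 K.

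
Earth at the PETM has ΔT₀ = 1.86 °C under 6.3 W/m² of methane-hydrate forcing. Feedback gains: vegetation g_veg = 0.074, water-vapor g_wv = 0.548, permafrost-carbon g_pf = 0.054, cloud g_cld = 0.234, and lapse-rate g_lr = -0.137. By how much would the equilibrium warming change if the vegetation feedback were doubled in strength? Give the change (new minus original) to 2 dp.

Original: g = 0.773, ΔT = 1.86/(1−0.773) = 8.1938 °C.
With doubled vegetation: g' = 0.847, ΔT' = 1.86/(1−0.847) = 12.1569 °C.
Change = 12.1569 − 8.1938 = 3.96 °C.

3.96 °C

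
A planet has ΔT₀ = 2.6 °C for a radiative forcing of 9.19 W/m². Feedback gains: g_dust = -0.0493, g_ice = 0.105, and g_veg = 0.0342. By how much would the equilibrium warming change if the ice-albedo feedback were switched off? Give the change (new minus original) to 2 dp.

Original: g = 0.0899, ΔT = 2.6/(1−0.0899) = 2.8568 °C.
Without ice-albedo: g' = -0.0151, ΔT' = 2.6/(1+0.0151) = 2.5613 °C.
Change = 2.5613 − 2.8568 = -0.30 °C.

-0.30 °C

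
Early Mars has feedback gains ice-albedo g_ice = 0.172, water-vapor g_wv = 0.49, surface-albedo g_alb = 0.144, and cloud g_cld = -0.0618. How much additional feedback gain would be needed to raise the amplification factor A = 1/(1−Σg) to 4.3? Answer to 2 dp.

Current total gain = 0.7442.
Target gain for A = 4.3: g* = 1 − 1/4.3 = 0.7674.
Additional gain needed = 0.7674 − 0.7442 = 0.02.

0.02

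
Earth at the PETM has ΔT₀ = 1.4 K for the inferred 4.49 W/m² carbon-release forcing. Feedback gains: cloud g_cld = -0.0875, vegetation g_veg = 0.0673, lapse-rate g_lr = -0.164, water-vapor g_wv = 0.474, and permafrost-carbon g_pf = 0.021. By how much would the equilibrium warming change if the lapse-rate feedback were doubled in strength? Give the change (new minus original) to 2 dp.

-0.39 K

Original: g = 0.3108, ΔT = 1.4/(1−0.3108) = 2.0313 K.
With doubled lapse-rate: g' = 0.1468, ΔT' = 1.4/(1−0.1468) = 1.6409 K.
Change = 1.6409 − 2.0313 = -0.39 K.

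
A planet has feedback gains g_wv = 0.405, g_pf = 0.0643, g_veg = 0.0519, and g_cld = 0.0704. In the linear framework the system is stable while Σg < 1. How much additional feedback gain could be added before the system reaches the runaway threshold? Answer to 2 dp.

0.41

Current total gain = 0.405 + 0.0643 + 0.0519 + 0.0704 = 0.5916.
Margin to runaway = 1 − 0.5916 = 0.41.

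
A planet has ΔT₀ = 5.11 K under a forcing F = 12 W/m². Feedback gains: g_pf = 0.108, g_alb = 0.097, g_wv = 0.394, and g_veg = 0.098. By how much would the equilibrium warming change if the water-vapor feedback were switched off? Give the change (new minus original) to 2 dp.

-9.53 K

Original: g = 0.697, ΔT = 5.11/(1−0.697) = 16.8647 K.
Without water-vapor: g' = 0.303, ΔT' = 5.11/(1−0.303) = 7.3314 K.
Change = 7.3314 − 16.8647 = -9.53 K.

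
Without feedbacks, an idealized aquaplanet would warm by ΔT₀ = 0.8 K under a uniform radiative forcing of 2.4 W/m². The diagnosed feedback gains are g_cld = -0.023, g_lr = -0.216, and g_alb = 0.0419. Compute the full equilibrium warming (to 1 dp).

Total gain g = -0.023 − 0.216 + 0.0419 = -0.1971.
Amplification A = 1/(1 + 0.1971) = 0.8354.
ΔT = 0.8 × 0.8354 = 0.7 K.

0.7 K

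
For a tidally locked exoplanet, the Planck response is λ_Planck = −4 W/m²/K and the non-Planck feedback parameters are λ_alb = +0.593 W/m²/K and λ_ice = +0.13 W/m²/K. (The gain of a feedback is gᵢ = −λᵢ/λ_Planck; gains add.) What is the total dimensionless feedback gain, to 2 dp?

0.18

Convert to gains: g_alb = 0.593/4 = 0.1482; g_ice = 0.13/4 = 0.0325.
Total gain g = 0.1807.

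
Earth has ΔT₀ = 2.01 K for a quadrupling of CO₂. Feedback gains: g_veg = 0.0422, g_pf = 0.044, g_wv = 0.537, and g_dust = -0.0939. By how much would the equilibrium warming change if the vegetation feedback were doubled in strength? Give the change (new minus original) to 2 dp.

0.42 K

Original: g = 0.5293, ΔT = 2.01/(1−0.5293) = 4.2702 K.
With doubled vegetation: g' = 0.5715, ΔT' = 2.01/(1−0.5715) = 4.6908 K.
Change = 4.6908 − 4.2702 = 0.42 K.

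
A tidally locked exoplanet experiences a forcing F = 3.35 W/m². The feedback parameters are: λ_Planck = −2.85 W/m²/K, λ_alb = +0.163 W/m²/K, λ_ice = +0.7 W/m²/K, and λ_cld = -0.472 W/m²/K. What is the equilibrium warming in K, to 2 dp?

Net feedback parameter λ = (−2.85) + (+0.163) + (+0.7) + (-0.472) = -2.459 W/m²/K.
ΔT = −F/λ = −3.35/(-2.459) = 1.36 K.

1.36 K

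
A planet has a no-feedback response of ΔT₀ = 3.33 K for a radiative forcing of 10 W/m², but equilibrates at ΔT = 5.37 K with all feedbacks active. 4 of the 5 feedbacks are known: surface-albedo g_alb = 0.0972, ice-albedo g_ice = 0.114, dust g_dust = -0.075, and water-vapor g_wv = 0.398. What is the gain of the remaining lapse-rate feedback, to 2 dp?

Amplification A = ΔT/ΔT₀ = 5.37/3.33 = 1.613.
Total gain g = 1 − 1/A = 1 − 1/1.613 = 0.38.
Known gains sum to 0.0972 + 0.114 − 0.075 + 0.398 = 0.5342.
g_lr = 0.38 − 0.5342 = -0.15.

-0.15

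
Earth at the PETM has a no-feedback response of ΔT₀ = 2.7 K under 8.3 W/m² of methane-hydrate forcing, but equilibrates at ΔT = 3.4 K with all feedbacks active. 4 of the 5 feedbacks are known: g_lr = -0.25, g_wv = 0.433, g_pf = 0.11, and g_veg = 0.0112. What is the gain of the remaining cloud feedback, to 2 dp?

Amplification A = ΔT/ΔT₀ = 3.4/2.7 = 1.259.
Total gain g = 1 − 1/A = 1 − 1/1.259 = 0.2057.
Known gains sum to -0.25 + 0.433 + 0.11 + 0.0112 = 0.3042.
g_cld = 0.2057 − 0.3042 = -0.10.

-0.10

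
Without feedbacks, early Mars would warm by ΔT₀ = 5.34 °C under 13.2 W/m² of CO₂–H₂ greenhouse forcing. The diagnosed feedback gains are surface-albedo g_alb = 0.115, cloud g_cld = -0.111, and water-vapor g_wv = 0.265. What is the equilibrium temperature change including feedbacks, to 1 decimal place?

Total gain g = 0.115 − 0.111 + 0.265 = 0.269.
Amplification A = 1/(1 − 0.269) = 1.368.
ΔT = 5.34 × 1.368 = 7.3 °C.

7.3 °C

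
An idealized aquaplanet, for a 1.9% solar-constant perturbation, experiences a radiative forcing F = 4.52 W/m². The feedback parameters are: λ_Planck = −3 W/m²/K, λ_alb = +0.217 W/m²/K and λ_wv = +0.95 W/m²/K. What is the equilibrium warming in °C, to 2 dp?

Net feedback parameter λ = (−3) + (+0.217) + (+0.95) = -1.833 W/m²/K.
ΔT = −F/λ = −4.52/(-1.833) = 2.47 °C.

2.47 °C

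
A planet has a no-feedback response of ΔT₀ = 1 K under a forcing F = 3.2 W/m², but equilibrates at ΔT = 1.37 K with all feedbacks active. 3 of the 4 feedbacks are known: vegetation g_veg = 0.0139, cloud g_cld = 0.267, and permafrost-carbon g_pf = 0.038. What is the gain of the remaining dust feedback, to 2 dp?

-0.05

Amplification A = ΔT/ΔT₀ = 1.37/1 = 1.37.
Total gain g = 1 − 1/A = 1 − 1/1.37 = 0.2701.
Known gains sum to 0.0139 + 0.267 + 0.038 = 0.3189.
g_dust = 0.2701 − 0.3189 = -0.05.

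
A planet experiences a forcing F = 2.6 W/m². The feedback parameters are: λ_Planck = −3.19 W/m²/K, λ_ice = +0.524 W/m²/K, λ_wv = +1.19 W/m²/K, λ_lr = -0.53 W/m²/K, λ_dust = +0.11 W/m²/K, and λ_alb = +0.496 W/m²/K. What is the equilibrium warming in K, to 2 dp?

1.86 K

Net feedback parameter λ = (−3.19) + (+0.524) + (+1.19) + (-0.53) + (+0.11) + (+0.496) = -1.4 W/m²/K.
ΔT = −F/λ = −2.6/(-1.4) = 1.86 K.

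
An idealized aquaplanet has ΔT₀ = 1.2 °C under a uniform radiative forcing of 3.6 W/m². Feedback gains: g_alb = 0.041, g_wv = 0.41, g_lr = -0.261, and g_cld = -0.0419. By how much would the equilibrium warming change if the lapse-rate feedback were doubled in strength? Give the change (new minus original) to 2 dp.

Original: g = 0.1481, ΔT = 1.2/(1−0.1481) = 1.4086 °C.
With doubled lapse-rate: g' = -0.1129, ΔT' = 1.2/(1+0.1129) = 1.0783 °C.
Change = 1.0783 − 1.4086 = -0.33 °C.

-0.33 °C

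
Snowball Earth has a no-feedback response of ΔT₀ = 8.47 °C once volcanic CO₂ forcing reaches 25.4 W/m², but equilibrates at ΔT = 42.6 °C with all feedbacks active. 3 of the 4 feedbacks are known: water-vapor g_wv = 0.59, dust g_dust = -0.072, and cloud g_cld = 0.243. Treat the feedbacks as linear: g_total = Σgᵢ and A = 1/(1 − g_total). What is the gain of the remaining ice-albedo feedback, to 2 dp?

Amplification A = ΔT/ΔT₀ = 42.6/8.47 = 5.03.
Total gain g = 1 − 1/A = 1 − 1/5.03 = 0.8012.
Known gains sum to 0.59 − 0.072 + 0.243 = 0.761.
g_ice = 0.8012 − 0.761 = 0.04.

0.04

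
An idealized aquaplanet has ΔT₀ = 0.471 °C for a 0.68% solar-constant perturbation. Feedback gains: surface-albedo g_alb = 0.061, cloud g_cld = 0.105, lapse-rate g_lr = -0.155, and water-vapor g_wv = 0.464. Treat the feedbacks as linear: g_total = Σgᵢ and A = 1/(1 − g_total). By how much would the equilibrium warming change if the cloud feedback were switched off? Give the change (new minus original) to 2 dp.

Original: g = 0.475, ΔT = 0.471/(1−0.475) = 0.8971 °C.
Without cloud: g' = 0.37, ΔT' = 0.471/(1−0.37) = 0.7476 °C.
Change = 0.7476 − 0.8971 = -0.15 °C.

-0.15 °C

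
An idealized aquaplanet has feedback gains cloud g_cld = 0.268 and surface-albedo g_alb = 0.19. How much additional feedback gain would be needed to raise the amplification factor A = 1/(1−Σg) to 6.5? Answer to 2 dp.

Current total gain = 0.458.
Target gain for A = 6.5: g* = 1 − 1/6.5 = 0.8462.
Additional gain needed = 0.8462 − 0.458 = 0.39.

0.39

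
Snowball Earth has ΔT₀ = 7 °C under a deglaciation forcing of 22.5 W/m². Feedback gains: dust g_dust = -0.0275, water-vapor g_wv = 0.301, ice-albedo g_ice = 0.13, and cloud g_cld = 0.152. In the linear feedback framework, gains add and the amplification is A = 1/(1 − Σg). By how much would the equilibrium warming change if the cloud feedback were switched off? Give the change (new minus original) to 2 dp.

-4.01 °C

Original: g = 0.5555, ΔT = 7/(1−0.5555) = 15.7480 °C.
Without cloud: g' = 0.4035, ΔT' = 7/(1−0.4035) = 11.7351 °C.
Change = 11.7351 − 15.7480 = -4.01 °C.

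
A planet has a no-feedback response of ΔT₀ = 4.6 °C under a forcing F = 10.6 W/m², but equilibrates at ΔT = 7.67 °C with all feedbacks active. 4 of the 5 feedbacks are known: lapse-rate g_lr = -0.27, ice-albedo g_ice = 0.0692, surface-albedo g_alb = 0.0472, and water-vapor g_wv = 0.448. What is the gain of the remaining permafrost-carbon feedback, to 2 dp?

0.11

Amplification A = ΔT/ΔT₀ = 7.67/4.6 = 1.667.
Total gain g = 1 − 1/A = 1 − 1/1.667 = 0.4001.
Known gains sum to -0.27 + 0.0692 + 0.0472 + 0.448 = 0.2944.
g_pf = 0.4001 − 0.2944 = 0.11.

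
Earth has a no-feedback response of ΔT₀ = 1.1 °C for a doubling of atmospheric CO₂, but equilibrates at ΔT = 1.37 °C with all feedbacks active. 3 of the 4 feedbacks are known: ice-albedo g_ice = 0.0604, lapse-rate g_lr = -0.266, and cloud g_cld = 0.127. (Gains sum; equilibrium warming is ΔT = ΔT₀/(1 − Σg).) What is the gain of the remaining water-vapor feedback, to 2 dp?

0.28

Amplification A = ΔT/ΔT₀ = 1.37/1.1 = 1.245.
Total gain g = 1 − 1/A = 1 − 1/1.245 = 0.1968.
Known gains sum to 0.0604 − 0.266 + 0.127 = -0.0786.
g_wv = 0.1968 + 0.0786 = 0.28.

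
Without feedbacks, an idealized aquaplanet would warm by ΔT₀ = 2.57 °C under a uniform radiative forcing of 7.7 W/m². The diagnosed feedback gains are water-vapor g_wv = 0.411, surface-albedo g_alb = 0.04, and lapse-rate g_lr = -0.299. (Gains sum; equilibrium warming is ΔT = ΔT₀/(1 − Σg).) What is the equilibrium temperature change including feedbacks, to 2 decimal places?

Total gain g = 0.411 + 0.04 − 0.299 = 0.152.
Amplification A = 1/(1 − 0.152) = 1.179.
ΔT = 2.57 × 1.179 = 3.03 °C.

3.03 °C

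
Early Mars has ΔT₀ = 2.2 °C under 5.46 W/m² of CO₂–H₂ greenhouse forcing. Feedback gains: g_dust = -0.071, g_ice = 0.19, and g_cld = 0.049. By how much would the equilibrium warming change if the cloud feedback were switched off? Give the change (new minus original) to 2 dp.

Original: g = 0.168, ΔT = 2.2/(1−0.168) = 2.6442 °C.
Without cloud: g' = 0.119, ΔT' = 2.2/(1−0.119) = 2.4972 °C.
Change = 2.4972 − 2.6442 = -0.15 °C.

-0.15 °C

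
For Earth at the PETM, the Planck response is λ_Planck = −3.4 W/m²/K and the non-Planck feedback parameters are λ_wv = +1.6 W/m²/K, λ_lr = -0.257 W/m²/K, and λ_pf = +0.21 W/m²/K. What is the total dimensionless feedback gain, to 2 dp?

Convert to gains: g_wv = 1.6/3.4 = 0.4706; g_lr = -0.257/3.4 = -0.07559; g_pf = 0.21/3.4 = 0.06176.
Total gain g = 0.45677.

0.46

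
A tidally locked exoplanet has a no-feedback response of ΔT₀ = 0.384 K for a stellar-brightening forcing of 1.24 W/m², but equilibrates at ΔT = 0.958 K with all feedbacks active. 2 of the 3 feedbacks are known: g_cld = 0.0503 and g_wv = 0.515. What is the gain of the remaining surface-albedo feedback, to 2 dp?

0.03

Amplification A = ΔT/ΔT₀ = 0.958/0.384 = 2.495.
Total gain g = 1 − 1/A = 1 − 1/2.495 = 0.5992.
Known gains sum to 0.0503 + 0.515 = 0.5653.
g_alb = 0.5992 − 0.5653 = 0.03.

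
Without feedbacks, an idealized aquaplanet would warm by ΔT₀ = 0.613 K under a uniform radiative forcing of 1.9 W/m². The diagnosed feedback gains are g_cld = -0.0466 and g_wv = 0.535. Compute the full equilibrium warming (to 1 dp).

Total gain g = -0.0466 + 0.535 = 0.4884.
Amplification A = 1/(1 − 0.4884) = 1.955.
ΔT = 0.613 × 1.955 = 1.2 K.

1.2 K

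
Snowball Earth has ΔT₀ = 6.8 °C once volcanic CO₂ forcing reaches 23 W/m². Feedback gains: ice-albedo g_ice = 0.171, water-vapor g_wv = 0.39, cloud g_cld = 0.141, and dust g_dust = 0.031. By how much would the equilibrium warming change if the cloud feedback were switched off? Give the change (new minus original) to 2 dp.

-8.80 °C

Original: g = 0.733, ΔT = 6.8/(1−0.733) = 25.4682 °C.
Without cloud: g' = 0.592, ΔT' = 6.8/(1−0.592) = 16.6667 °C.
Change = 16.6667 − 25.4682 = -8.80 °C.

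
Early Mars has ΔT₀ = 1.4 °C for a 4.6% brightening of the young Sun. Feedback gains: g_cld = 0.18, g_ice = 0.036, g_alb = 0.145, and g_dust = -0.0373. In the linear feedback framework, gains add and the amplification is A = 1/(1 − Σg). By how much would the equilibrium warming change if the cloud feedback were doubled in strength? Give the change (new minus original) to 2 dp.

0.75 °C

Original: g = 0.3237, ΔT = 1.4/(1−0.3237) = 2.0701 °C.
With doubled cloud: g' = 0.5037, ΔT' = 1.4/(1−0.5037) = 2.8209 °C.
Change = 2.8209 − 2.0701 = 0.75 °C.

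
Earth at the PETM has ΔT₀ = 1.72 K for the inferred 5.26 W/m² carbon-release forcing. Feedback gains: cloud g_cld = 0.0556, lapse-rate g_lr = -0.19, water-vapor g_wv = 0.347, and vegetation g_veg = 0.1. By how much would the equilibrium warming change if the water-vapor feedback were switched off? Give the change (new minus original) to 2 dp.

Original: g = 0.3126, ΔT = 1.72/(1−0.3126) = 2.5022 K.
Without water-vapor: g' = -0.0344, ΔT' = 1.72/(1+0.0344) = 1.6628 K.
Change = 1.6628 − 2.5022 = -0.84 K.

-0.84 K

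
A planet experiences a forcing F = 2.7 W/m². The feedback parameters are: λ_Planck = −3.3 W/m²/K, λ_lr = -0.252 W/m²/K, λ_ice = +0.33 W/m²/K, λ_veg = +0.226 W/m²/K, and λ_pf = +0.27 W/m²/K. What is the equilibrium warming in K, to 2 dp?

0.99 K

Net feedback parameter λ = (−3.3) + (-0.252) + (+0.33) + (+0.226) + (+0.27) = -2.726 W/m²/K.
ΔT = −F/λ = −2.7/(-2.726) = 0.99 K.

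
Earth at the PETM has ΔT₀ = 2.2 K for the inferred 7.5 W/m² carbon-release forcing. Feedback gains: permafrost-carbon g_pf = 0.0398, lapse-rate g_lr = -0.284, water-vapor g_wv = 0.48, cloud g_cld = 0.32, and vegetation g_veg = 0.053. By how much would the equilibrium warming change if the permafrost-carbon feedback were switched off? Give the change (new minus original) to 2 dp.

-0.52 K

Original: g = 0.6088, ΔT = 2.2/(1−0.6088) = 5.6237 K.
Without permafrost-carbon: g' = 0.569, ΔT' = 2.2/(1−0.569) = 5.1044 K.
Change = 5.1044 − 5.6237 = -0.52 K.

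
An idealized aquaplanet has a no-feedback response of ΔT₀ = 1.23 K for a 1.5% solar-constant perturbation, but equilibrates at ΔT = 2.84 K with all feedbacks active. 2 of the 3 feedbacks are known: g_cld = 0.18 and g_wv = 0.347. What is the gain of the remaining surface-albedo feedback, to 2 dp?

Amplification A = ΔT/ΔT₀ = 2.84/1.23 = 2.309.
Total gain g = 1 − 1/A = 1 − 1/2.309 = 0.5669.
Known gains sum to 0.18 + 0.347 = 0.527.
g_alb = 0.5669 − 0.527 = 0.04.

0.04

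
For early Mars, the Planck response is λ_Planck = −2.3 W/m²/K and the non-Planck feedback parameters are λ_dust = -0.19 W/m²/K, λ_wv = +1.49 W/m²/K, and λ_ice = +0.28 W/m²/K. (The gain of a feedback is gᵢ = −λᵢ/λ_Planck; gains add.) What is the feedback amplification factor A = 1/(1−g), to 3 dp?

3.194

Convert to gains: g_dust = -0.19/2.3 = -0.08261; g_wv = 1.49/2.3 = 0.6478; g_ice = 0.28/2.3 = 0.1217.
Total gain g = 0.68689.
A = 1/(1 − 0.68689) = 3.194.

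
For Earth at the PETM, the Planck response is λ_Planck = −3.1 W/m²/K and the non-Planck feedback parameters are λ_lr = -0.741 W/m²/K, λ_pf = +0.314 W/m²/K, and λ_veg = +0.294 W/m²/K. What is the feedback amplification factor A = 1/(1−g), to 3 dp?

0.959

Convert to gains: g_lr = -0.741/3.1 = -0.239; g_pf = 0.314/3.1 = 0.1013; g_veg = 0.294/3.1 = 0.09484.
Total gain g = -0.04286.
A = 1/(1 + 0.04286) = 0.959.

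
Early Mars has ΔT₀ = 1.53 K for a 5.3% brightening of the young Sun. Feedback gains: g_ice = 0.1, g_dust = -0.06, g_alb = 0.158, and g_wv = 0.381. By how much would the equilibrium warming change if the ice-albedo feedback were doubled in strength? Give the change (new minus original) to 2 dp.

Original: g = 0.579, ΔT = 1.53/(1−0.579) = 3.6342 K.
With doubled ice-albedo: g' = 0.679, ΔT' = 1.53/(1−0.679) = 4.7664 K.
Change = 4.7664 − 3.6342 = 1.13 K.

1.13 K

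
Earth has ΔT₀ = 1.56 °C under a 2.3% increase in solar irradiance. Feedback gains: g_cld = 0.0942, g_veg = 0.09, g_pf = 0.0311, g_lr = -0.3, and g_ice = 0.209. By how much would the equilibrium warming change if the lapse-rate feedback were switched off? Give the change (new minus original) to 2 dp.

Original: g = 0.1243, ΔT = 1.56/(1−0.1243) = 1.7814 °C.
Without lapse-rate: g' = 0.4243, ΔT' = 1.56/(1−0.4243) = 2.7097 °C.
Change = 2.7097 − 1.7814 = 0.93 °C.

0.93 °C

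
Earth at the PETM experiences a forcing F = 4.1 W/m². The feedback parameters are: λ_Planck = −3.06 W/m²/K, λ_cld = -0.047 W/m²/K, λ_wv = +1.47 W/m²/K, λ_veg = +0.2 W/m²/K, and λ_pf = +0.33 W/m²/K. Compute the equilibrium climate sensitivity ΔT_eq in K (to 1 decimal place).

Net feedback parameter λ = (−3.06) + (-0.047) + (+1.47) + (+0.2) + (+0.33) = -1.107 W/m²/K.
ΔT = −F/λ = −4.1/(-1.107) = 3.7 K.

3.7 K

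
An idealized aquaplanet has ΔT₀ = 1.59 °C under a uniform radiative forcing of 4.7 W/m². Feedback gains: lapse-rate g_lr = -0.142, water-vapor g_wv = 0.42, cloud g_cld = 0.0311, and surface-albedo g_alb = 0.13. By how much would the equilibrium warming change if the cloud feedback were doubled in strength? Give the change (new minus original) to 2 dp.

Original: g = 0.4391, ΔT = 1.59/(1−0.4391) = 2.8347 °C.
With doubled cloud: g' = 0.4702, ΔT' = 1.59/(1−0.4702) = 3.0011 °C.
Change = 3.0011 − 2.8347 = 0.17 °C.

0.17 °C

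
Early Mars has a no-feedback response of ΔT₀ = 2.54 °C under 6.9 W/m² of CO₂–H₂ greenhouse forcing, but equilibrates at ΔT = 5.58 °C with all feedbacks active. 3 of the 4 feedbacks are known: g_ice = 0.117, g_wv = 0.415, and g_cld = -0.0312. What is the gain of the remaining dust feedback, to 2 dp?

Amplification A = ΔT/ΔT₀ = 5.58/2.54 = 2.197.
Total gain g = 1 − 1/A = 1 − 1/2.197 = 0.5448.
Known gains sum to 0.117 + 0.415 − 0.0312 = 0.5008.
g_dust = 0.5448 − 0.5008 = 0.04.

0.04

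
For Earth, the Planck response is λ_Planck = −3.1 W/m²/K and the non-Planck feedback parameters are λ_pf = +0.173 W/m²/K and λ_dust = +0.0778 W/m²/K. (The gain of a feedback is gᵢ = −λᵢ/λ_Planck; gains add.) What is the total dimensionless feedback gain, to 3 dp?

0.081

Convert to gains: g_pf = 0.173/3.1 = 0.05581; g_dust = 0.0778/3.1 = 0.0251.
Total gain g = 0.08091.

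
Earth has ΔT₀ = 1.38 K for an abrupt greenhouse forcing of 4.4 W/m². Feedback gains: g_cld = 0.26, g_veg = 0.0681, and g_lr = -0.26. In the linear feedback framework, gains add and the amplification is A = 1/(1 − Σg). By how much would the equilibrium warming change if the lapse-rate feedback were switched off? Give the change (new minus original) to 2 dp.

0.57 K

Original: g = 0.0681, ΔT = 1.38/(1−0.0681) = 1.4808 K.
Without lapse-rate: g' = 0.3281, ΔT' = 1.38/(1−0.3281) = 2.0539 K.
Change = 2.0539 − 1.4808 = 0.57 K.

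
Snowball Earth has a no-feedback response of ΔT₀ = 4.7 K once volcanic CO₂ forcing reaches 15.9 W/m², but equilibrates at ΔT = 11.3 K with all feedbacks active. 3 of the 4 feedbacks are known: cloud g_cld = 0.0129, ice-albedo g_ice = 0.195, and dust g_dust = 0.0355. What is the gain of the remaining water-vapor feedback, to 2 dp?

0.34

Amplification A = ΔT/ΔT₀ = 11.3/4.7 = 2.404.
Total gain g = 1 − 1/A = 1 − 1/2.404 = 0.584.
Known gains sum to 0.0129 + 0.195 + 0.0355 = 0.2434.
g_wv = 0.584 − 0.2434 = 0.34.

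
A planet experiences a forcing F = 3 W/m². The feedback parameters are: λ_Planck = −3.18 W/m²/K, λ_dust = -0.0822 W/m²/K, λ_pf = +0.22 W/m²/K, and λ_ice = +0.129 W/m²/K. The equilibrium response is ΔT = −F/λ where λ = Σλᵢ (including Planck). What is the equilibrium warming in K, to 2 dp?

Net feedback parameter λ = (−3.18) + (-0.0822) + (+0.22) + (+0.129) = -2.9132 W/m²/K.
ΔT = −F/λ = −3/(-2.9132) = 1.03 K.

1.03 K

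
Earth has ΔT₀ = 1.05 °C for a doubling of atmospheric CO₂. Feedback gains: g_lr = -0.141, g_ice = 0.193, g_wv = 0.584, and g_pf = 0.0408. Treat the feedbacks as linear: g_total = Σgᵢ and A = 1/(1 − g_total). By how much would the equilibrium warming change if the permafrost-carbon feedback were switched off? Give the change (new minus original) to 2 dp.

Original: g = 0.6768, ΔT = 1.05/(1−0.6768) = 3.2488 °C.
Without permafrost-carbon: g' = 0.636, ΔT' = 1.05/(1−0.636) = 2.8846 °C.
Change = 2.8846 − 3.2488 = -0.36 °C.

-0.36 °C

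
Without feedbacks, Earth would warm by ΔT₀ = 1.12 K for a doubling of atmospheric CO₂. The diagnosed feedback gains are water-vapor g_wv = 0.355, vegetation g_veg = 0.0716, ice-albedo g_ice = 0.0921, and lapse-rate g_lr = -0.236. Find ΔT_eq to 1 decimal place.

Total gain g = 0.355 + 0.0716 + 0.0921 − 0.236 = 0.2827.
Amplification A = 1/(1 − 0.2827) = 1.394.
ΔT = 1.12 × 1.394 = 1.6 K.

1.6 K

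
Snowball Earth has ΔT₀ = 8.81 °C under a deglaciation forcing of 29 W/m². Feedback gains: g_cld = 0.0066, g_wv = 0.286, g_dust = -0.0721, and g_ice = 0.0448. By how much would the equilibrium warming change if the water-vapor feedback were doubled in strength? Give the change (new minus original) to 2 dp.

7.64 °C

Original: g = 0.2653, ΔT = 8.81/(1−0.2653) = 11.9913 °C.
With doubled water-vapor: g' = 0.5513, ΔT' = 8.81/(1−0.5513) = 19.6345 °C.
Change = 19.6345 − 11.9913 = 7.64 °C.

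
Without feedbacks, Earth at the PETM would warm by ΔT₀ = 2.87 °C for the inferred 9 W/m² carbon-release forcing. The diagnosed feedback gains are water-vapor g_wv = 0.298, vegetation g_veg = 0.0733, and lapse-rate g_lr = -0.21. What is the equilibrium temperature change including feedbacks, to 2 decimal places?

3.42 °C

Total gain g = 0.298 + 0.0733 − 0.21 = 0.1613.
Amplification A = 1/(1 − 0.1613) = 1.192.
ΔT = 2.87 × 1.192 = 3.42 °C.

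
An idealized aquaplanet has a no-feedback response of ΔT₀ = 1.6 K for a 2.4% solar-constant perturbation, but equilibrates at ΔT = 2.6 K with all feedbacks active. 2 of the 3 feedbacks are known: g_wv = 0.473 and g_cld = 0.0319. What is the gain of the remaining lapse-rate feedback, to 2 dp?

-0.12

Amplification A = ΔT/ΔT₀ = 2.6/1.6 = 1.625.
Total gain g = 1 − 1/A = 1 − 1/1.625 = 0.3846.
Known gains sum to 0.473 + 0.0319 = 0.5049.
g_lr = 0.3846 − 0.5049 = -0.12.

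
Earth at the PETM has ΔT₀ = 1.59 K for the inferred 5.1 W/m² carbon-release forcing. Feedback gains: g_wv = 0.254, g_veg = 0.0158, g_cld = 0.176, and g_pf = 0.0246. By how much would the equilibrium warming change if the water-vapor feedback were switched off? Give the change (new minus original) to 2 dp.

Original: g = 0.4704, ΔT = 1.59/(1−0.4704) = 3.0023 K.
Without water-vapor: g' = 0.2164, ΔT' = 1.59/(1−0.2164) = 2.0291 K.
Change = 2.0291 − 3.0023 = -0.97 K.

-0.97 K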